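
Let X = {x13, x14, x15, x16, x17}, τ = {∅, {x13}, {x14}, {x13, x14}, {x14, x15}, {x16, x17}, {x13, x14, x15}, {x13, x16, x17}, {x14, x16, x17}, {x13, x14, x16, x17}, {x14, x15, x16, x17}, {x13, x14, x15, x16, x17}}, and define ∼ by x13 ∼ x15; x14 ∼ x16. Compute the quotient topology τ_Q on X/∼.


X/∼ = {[x13=x15], [x14=x16], [x17]}; |τ_Q| = 3.

Equivalence classes: [x13=x15], [x14=x16], [x17].
Quotient map π: X → X/∼ sends x13 ↦ [x13=x15], x14 ↦ [x14=x16], x15 ↦ [x13=x15], x16 ↦ [x14=x16], x17 ↦ [x17].
For each subset V ⊆ X/∼, compute π^{-1}(V) ⊆ X and check whether π^{-1}(V) ∈ τ. V is open in τ_Q iff π^{-1}(V) ∈ τ.
  V = {}: π^{-1}(V) = ∅ ∈ τ ✓.
  V = {[x13=x15]}: π^{-1}(V) = {x13, x15} ∉ τ ✗.
  V = {[x14=x16]}: π^{-1}(V) = {x14, x16} ∉ τ ✗.
  V = {[x13=x15], [x14=x16]}: π^{-1}(V) = {x13, x14, x15, x16} ∉ τ ✗.
  V = {[x17]}: π^{-1}(V) = {x17} ∉ τ ✗.
  V = {[x13=x15], [x17]}: π^{-1}(V) = {x13, x15, x17} ∉ τ ✗.
  V = {[x14=x16], [x17]}: π^{-1}(V) = {x14, x16, x17} ∈ τ ✓.
  V = {[x13=x15], [x14=x16], [x17]}: π^{-1}(V) = {x13, x14, x15, x16, x17} ∈ τ ✓.
Open sets in the quotient: τ_Q = {{}, {[x14=x16], [x17]}, {[x13=x15], [x14=x16], [x17]}} (3 elements).


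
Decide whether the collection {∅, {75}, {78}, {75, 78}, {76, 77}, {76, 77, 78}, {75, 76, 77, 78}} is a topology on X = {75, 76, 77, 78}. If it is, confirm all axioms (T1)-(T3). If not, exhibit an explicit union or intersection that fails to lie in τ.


τ is NOT a topology on X.

Axiom (T1): ∅ ∈ τ? Yes; X ∈ τ? Yes.
Axiom (T2/T3): check pairwise unions and intersections of members of τ.
Counterexample for (T2): {75} ∪ {76, 77} = {75, 76, 77} ∉ τ. Therefore τ is NOT a topology.


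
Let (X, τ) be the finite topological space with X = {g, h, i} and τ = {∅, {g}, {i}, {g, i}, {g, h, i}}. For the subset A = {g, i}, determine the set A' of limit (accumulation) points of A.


A' = {h}

For each x ∈ X, list the open sets U ∈ τ with x ∈ U, then check whether U ∩ (A ∖ {x}) ≠ ∅ for every such U.
  x = g: open {g} ∋ x has {g} ∩ (A ∖ {g}) = ∅, so x is NOT a limit point.
  x = h: opens ∋ x are {g, h, i}; each meets A ∖ {h}, so x IS a limit point.
  x = i: open {i} ∋ x has {i} ∩ (A ∖ {i}) = ∅, so x is NOT a limit point.
Collecting: A' = {h}.


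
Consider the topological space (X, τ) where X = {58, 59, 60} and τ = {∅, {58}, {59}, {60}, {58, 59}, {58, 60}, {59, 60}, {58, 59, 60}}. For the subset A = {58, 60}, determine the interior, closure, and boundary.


int(A) = {58, 60}, cl(A) = {58, 60}, ∂A = ∅.

Closed sets in (X, τ) are complements of opens:
  closed(X, τ) = {∅, {58}, {59}, {60}, {58, 59}, {58, 60}, {59, 60}, {58, 59, 60}}.
int(A) = ⋃ {U ∈ τ : U ⊆ A}. Opens contained in A: ∅, {58}, {60}, {58, 60}.
Taking the union of these: int(A) = {58, 60}.
cl(A) = ⋂ {C closed : A ⊆ C}. Closed sets containing A: {58, 60}, {58, 59, 60}.
Intersecting these: cl(A) = {58, 60}.
∂A = cl(A) ∖ int(A) = {58, 60} ∖ {58, 60} = ∅.


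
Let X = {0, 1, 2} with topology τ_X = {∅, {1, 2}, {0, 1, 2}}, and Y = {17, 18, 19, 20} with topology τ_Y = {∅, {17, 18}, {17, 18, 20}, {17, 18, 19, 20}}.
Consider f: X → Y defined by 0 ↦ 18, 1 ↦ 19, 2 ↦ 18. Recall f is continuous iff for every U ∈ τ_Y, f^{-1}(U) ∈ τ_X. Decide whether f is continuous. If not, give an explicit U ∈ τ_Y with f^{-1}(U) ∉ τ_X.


f is NOT continuous.

Compute f^{-1}(U) for each U ∈ τ_Y:
  U = ∅: f^{-1}(U) = ∅ ∈ τ_X ✓.
  U = {17, 18}: f^{-1}(U) = {0, 2} ∉ τ_X ✗.
  U = {17, 18, 20}: f^{-1}(U) = {0, 2} ∉ τ_X ✗.
  U = {17, 18, 19, 20}: f^{-1}(U) = {0, 1, 2} ∈ τ_X ✓.
Found U = {17, 18} with f^{-1}(U) = {0, 2} not in τ_X. Therefore f is NOT continuous.


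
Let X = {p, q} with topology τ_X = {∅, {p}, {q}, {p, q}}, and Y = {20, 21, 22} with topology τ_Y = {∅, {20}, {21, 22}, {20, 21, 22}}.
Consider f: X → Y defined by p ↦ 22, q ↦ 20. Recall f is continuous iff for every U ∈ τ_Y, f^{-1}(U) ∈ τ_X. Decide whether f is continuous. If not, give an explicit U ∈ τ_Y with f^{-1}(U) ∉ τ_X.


f IS continuous.

Compute f^{-1}(U) for each U ∈ τ_Y:
  U = ∅: f^{-1}(U) = ∅ ∈ τ_X ✓.
  U = {20}: f^{-1}(U) = {q} ∈ τ_X ✓.
  U = {21, 22}: f^{-1}(U) = {p} ∈ τ_X ✓.
  U = {20, 21, 22}: f^{-1}(U) = {p, q} ∈ τ_X ✓.
Every preimage lies in τ_X, so f IS continuous.


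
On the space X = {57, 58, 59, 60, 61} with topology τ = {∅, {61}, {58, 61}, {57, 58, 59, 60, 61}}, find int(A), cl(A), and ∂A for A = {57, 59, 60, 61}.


int(A) = {61}, cl(A) = {57, 58, 59, 60, 61}, ∂A = {57, 58, 59, 60}.

Closed sets in (X, τ) are complements of opens:
  closed(X, τ) = {∅, {57, 59, 60}, {57, 58, 59, 60}, {57, 58, 59, 60, 61}}.
int(A) = ⋃ {U ∈ τ : U ⊆ A}. Opens contained in A: ∅, {61}.
Taking the union of these: int(A) = {61}.
cl(A) = ⋂ {C closed : A ⊆ C}. Closed sets containing A: {57, 58, 59, 60, 61}.
Intersecting these: cl(A) = {57, 58, 59, 60, 61}.
∂A = cl(A) ∖ int(A) = {57, 58, 59, 60, 61} ∖ {61} = {57, 58, 59, 60}.


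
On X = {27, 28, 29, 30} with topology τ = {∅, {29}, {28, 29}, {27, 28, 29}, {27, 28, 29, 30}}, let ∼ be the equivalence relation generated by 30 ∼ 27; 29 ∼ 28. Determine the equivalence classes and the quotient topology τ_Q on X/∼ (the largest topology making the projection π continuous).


X/∼ = {[27=30], [28=29]}; |τ_Q| = 3.

Equivalence classes: [27=30], [28=29].
Quotient map π: X → X/∼ sends 27 ↦ [27=30], 28 ↦ [28=29], 29 ↦ [28=29], 30 ↦ [27=30].
For each subset V ⊆ X/∼, compute π^{-1}(V) ⊆ X and check whether π^{-1}(V) ∈ τ. V is open in τ_Q iff π^{-1}(V) ∈ τ.
  V = {}: π^{-1}(V) = ∅ ∈ τ ✓.
  V = {[27=30]}: π^{-1}(V) = {27, 30} ∉ τ ✗.
  V = {[28=29]}: π^{-1}(V) = {28, 29} ∈ τ ✓.
  V = {[27=30], [28=29]}: π^{-1}(V) = {27, 28, 29, 30} ∈ τ ✓.
Open sets in the quotient: τ_Q = {{}, {[28=29]}, {[27=30], [28=29]}} (3 elements).


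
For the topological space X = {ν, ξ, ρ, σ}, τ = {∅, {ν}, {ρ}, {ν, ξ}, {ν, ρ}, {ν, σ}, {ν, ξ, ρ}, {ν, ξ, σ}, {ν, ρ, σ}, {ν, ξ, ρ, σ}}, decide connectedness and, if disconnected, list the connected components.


(X, τ) is disconnected; components = [{ρ}, {ν, ξ, σ}].

Find clopen sets (U ∈ τ with X ∖ U ∈ τ):
  U = ∅, X ∖ U = {ν, ξ, ρ, σ} — both open, so U is clopen.
  U = {ρ}, X ∖ U = {ν, ξ, σ} — both open, so U is clopen.
  U = {ν, ξ, σ}, X ∖ U = {ρ} — both open, so U is clopen.
  U = {ν, ξ, ρ, σ}, X ∖ U = ∅ — both open, so U is clopen.
Nontrivial clopen(s) exist: e.g. {ν, ξ, σ}. So (X, τ) is disconnected.
Compute connected components by grouping points that agree on all clopens:
  component: {ρ}
  component: {ν, ξ, σ}


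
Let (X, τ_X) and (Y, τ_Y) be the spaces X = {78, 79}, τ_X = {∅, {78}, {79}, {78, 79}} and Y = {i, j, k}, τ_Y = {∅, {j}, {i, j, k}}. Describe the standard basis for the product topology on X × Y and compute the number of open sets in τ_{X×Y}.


Basis B = {∅ × ∅, {78} × {j}, {79} × {j}, {78, 79} × {j}, {78} × {i, j, k}, {79} × {i, j, k}, {78, 79} × {i, j, k}}; |τ_{X×Y}| = 9.

Enumerate products U × V with U ∈ τ_X, V ∈ τ_Y (deduplicated):
  ∅ × ∅ = {} (∅)
  {78} × {j} = {(78,j)}
  {79} × {j} = {(79,j)}
  {78, 79} × {j} = {(78,j), (79,j)}
  {78} × {i, j, k} = {(78,i), (78,j), (78,k)}
  {79} × {i, j, k} = {(79,i), (79,j), (79,k)}
  {78, 79} × {i, j, k} = {(78,i), (78,j), (78,k), (79,i), (79,j), (79,k)}
These 7 distinct sets form the basis B.
Close under arbitrary unions to get τ_{X×Y}; counting gives |τ_{X×Y}| = 9.


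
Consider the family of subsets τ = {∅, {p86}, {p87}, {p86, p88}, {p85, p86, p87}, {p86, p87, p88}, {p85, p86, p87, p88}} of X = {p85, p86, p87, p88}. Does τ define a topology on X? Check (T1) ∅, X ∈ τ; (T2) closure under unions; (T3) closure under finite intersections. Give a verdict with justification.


τ is NOT a topology on X.

Axiom (T1): ∅ ∈ τ? Yes; X ∈ τ? Yes.
Axiom (T2/T3): check pairwise unions and intersections of members of τ.
Counterexample for (T2): {p86} ∪ {p87} = {p86, p87} ∉ τ. Therefore τ is NOT a topology.


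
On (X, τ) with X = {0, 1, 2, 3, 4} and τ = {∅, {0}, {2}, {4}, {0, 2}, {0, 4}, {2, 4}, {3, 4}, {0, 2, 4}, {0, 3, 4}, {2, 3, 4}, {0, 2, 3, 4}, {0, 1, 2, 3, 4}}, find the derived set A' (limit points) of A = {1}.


A' = ∅

For each x ∈ X, list the open sets U ∈ τ with x ∈ U, then check whether U ∩ (A ∖ {x}) ≠ ∅ for every such U.
  x = 0: open {0} ∋ x has {0} ∩ (A ∖ {0}) = ∅, so x is NOT a limit point.
  x = 1: open {0, 1, 2, 3, 4} ∋ x has {0, 1, 2, 3, 4} ∩ (A ∖ {1}) = ∅, so x is NOT a limit point.
  x = 2: open {2} ∋ x has {2} ∩ (A ∖ {2}) = ∅, so x is NOT a limit point.
  x = 3: open {3, 4} ∋ x has {3, 4} ∩ (A ∖ {3}) = ∅, so x is NOT a limit point.
  x = 4: open {4} ∋ x has {4} ∩ (A ∖ {4}) = ∅, so x is NOT a limit point.
Collecting: A' = ∅.


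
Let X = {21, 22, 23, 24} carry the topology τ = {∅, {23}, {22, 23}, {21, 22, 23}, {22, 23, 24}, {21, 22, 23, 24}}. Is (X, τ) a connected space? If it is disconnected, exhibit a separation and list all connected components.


(X, τ) is connected.

Find clopen sets (U ∈ τ with X ∖ U ∈ τ):
  U = ∅, X ∖ U = {21, 22, 23, 24} — both open, so U is clopen.
  U = {21, 22, 23, 24}, X ∖ U = ∅ — both open, so U is clopen.
Only trivial clopens (∅ and X) exist, so (X, τ) is connected.
Compute connected components by grouping points that agree on all clopens:
  component: {21, 22, 23, 24}


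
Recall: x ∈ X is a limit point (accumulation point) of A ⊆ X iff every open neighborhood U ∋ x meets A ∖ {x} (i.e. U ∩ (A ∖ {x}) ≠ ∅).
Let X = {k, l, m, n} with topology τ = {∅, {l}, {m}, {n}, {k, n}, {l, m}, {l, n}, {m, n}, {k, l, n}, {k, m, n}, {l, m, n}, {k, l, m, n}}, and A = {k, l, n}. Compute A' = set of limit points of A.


A' = {k}

For each x ∈ X, list the open sets U ∈ τ with x ∈ U, then check whether U ∩ (A ∖ {x}) ≠ ∅ for every such U.
  x = k: opens ∋ x are {k, n}, {k, l, n}, {k, m, n}, {k, l, m, n}; each meets A ∖ {k}, so x IS a limit point.
  x = l: open {l} ∋ x has {l} ∩ (A ∖ {l}) = ∅, so x is NOT a limit point.
  x = m: open {m} ∋ x has {m} ∩ (A ∖ {m}) = ∅, so x is NOT a limit point.
  x = n: open {n} ∋ x has {n} ∩ (A ∖ {n}) = ∅, so x is NOT a limit point.
Collecting: A' = {k}.


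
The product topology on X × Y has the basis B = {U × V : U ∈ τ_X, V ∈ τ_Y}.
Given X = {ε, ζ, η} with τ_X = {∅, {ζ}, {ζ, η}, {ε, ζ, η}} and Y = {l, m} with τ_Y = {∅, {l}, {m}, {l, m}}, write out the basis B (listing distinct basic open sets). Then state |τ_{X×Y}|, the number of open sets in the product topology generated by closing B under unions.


Basis B = {∅ × ∅, {ζ} × {l}, {ζ} × {m}, {ζ} × {l, m}, {ζ, η} × {l}, {ζ, η} × {m}, {ε, ζ, η} × {l}, {ε, ζ, η} × {m}, {ζ, η} × {l, m}, {ε, ζ, η} × {l, m}}; |τ_{X×Y}| = 16.

Enumerate products U × V with U ∈ τ_X, V ∈ τ_Y (deduplicated):
  ∅ × ∅ = {} (∅)
  {ζ} × {l} = {(ζ,l)}
  {ζ} × {m} = {(ζ,m)}
  {ζ} × {l, m} = {(ζ,l), (ζ,m)}
  {ζ, η} × {l} = {(ζ,l), (η,l)}
  {ζ, η} × {m} = {(ζ,m), (η,m)}
  {ε, ζ, η} × {l} = {(ε,l), (ζ,l), (η,l)}
  {ε, ζ, η} × {m} = {(ε,m), (ζ,m), (η,m)}
  {ζ, η} × {l, m} = {(ζ,l), (ζ,m), (η,l), (η,m)}
  {ε, ζ, η} × {l, m} = {(ε,l), (ε,m), (ζ,l), (ζ,m), (η,l), (η,m)}
These 10 distinct sets form the basis B.
Close under arbitrary unions to get τ_{X×Y}; counting gives |τ_{X×Y}| = 16.


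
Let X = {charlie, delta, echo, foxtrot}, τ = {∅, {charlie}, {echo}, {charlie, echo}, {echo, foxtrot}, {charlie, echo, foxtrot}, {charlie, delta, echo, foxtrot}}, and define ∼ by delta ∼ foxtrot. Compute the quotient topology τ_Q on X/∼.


X/∼ = {[charlie], [delta=foxtrot], [echo]}; |τ_Q| = 5.

Equivalence classes: [charlie], [delta=foxtrot], [echo].
Quotient map π: X → X/∼ sends charlie ↦ [charlie], delta ↦ [delta=foxtrot], echo ↦ [echo], foxtrot ↦ [delta=foxtrot].
For each subset V ⊆ X/∼, compute π^{-1}(V) ⊆ X and check whether π^{-1}(V) ∈ τ. V is open in τ_Q iff π^{-1}(V) ∈ τ.
  V = {}: π^{-1}(V) = ∅ ∈ τ ✓.
  V = {[charlie]}: π^{-1}(V) = {charlie} ∈ τ ✓.
  V = {[delta=foxtrot]}: π^{-1}(V) = {delta, foxtrot} ∉ τ ✗.
  V = {[charlie], [delta=foxtrot]}: π^{-1}(V) = {charlie, delta, foxtrot} ∉ τ ✗.
  V = {[echo]}: π^{-1}(V) = {echo} ∈ τ ✓.
  V = {[charlie], [echo]}: π^{-1}(V) = {charlie, echo} ∈ τ ✓.
  V = {[delta=foxtrot], [echo]}: π^{-1}(V) = {delta, echo, foxtrot} ∉ τ ✗.
  V = {[charlie], [delta=foxtrot], [echo]}: π^{-1}(V) = {charlie, delta, echo, foxtrot} ∈ τ ✓.
Open sets in the quotient: τ_Q = {{}, {[charlie]}, {[echo]}, {[charlie], [echo]}, {[charlie], [delta=foxtrot], [echo]}} (5 elements).


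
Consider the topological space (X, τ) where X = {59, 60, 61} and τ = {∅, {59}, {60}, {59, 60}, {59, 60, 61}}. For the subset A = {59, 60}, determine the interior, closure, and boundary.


int(A) = {59, 60}, cl(A) = {59, 60, 61}, ∂A = {61}.

Closed sets in (X, τ) are complements of opens:
  closed(X, τ) = {∅, {61}, {59, 61}, {60, 61}, {59, 60, 61}}.
int(A) = ⋃ {U ∈ τ : U ⊆ A}. Opens contained in A: ∅, {59}, {60}, {59, 60}.
Taking the union of these: int(A) = {59, 60}.
cl(A) = ⋂ {C closed : A ⊆ C}. Closed sets containing A: {59, 60, 61}.
Intersecting these: cl(A) = {59, 60, 61}.
∂A = cl(A) ∖ int(A) = {59, 60, 61} ∖ {59, 60} = {61}.


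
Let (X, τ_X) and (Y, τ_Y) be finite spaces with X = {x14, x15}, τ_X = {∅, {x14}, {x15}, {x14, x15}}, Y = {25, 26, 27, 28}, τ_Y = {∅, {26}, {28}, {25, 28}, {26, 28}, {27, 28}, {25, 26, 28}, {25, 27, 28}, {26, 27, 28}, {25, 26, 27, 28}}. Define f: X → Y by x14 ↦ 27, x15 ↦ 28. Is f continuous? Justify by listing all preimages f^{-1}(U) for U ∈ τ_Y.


f IS continuous.

Compute f^{-1}(U) for each U ∈ τ_Y:
  U = ∅: f^{-1}(U) = ∅ ∈ τ_X ✓.
  U = {26}: f^{-1}(U) = ∅ ∈ τ_X ✓.
  U = {28}: f^{-1}(U) = {x15} ∈ τ_X ✓.
  U = {25, 28}: f^{-1}(U) = {x15} ∈ τ_X ✓.
  U = {26, 28}: f^{-1}(U) = {x15} ∈ τ_X ✓.
  U = {27, 28}: f^{-1}(U) = {x14, x15} ∈ τ_X ✓.
  U = {25, 26, 28}: f^{-1}(U) = {x15} ∈ τ_X ✓.
  U = {25, 27, 28}: f^{-1}(U) = {x14, x15} ∈ τ_X ✓.
  U = {26, 27, 28}: f^{-1}(U) = {x14, x15} ∈ τ_X ✓.
  U = {25, 26, 27, 28}: f^{-1}(U) = {x14, x15} ∈ τ_X ✓.
Every preimage lies in τ_X, so f IS continuous.


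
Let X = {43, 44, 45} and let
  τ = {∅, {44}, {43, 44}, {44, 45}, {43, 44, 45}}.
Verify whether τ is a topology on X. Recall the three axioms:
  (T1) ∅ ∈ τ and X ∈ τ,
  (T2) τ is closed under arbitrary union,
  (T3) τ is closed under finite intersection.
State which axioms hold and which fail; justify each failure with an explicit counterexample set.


τ IS a topology on X.

Axiom (T1): ∅ ∈ τ? Yes; X ∈ τ? Yes.
Axiom (T2/T3): check pairwise unions and intersections of members of τ.
All pairwise intersections and unions checked — each lies in τ. Therefore τ satisfies (T1), (T2), (T3): it IS a topology on X.


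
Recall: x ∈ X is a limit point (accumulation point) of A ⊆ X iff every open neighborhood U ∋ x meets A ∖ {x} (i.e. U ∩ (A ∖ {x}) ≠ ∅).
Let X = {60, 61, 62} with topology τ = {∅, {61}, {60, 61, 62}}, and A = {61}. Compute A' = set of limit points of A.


A' = {60, 62}

For each x ∈ X, list the open sets U ∈ τ with x ∈ U, then check whether U ∩ (A ∖ {x}) ≠ ∅ for every such U.
  x = 60: opens ∋ x are {60, 61, 62}; each meets A ∖ {60}, so x IS a limit point.
  x = 61: open {61} ∋ x has {61} ∩ (A ∖ {61}) = ∅, so x is NOT a limit point.
  x = 62: opens ∋ x are {60, 61, 62}; each meets A ∖ {62}, so x IS a limit point.
Collecting: A' = {60, 62}.


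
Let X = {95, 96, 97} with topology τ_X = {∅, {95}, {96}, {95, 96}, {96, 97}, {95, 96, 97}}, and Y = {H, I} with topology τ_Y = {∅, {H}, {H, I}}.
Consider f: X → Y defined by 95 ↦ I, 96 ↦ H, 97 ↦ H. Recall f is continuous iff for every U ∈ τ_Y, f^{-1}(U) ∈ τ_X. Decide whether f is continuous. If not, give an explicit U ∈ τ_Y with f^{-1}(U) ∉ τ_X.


f IS continuous.

Compute f^{-1}(U) for each U ∈ τ_Y:
  U = ∅: f^{-1}(U) = ∅ ∈ τ_X ✓.
  U = {H}: f^{-1}(U) = {96, 97} ∈ τ_X ✓.
  U = {H, I}: f^{-1}(U) = {95, 96, 97} ∈ τ_X ✓.
Every preimage lies in τ_X, so f IS continuous.


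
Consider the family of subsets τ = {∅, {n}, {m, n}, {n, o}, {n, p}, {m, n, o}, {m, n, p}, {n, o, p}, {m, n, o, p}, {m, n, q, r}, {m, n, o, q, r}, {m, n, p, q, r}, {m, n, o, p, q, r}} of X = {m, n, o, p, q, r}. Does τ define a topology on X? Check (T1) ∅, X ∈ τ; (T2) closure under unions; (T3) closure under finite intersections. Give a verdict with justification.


τ IS a topology on X.

Axiom (T1): ∅ ∈ τ? Yes; X ∈ τ? Yes.
Axiom (T2/T3): check pairwise unions and intersections of members of τ.
All pairwise intersections and unions checked — each lies in τ. Therefore τ satisfies (T1), (T2), (T3): it IS a topology on X.


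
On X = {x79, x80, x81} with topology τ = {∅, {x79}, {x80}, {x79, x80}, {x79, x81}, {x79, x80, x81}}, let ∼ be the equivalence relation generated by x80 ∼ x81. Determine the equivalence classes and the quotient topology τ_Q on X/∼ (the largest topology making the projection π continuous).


X/∼ = {[x79], [x80=x81]}; |τ_Q| = 3.

Equivalence classes: [x79], [x80=x81].
Quotient map π: X → X/∼ sends x79 ↦ [x79], x80 ↦ [x80=x81], x81 ↦ [x80=x81].
For each subset V ⊆ X/∼, compute π^{-1}(V) ⊆ X and check whether π^{-1}(V) ∈ τ. V is open in τ_Q iff π^{-1}(V) ∈ τ.
  V = {}: π^{-1}(V) = ∅ ∈ τ ✓.
  V = {[x79]}: π^{-1}(V) = {x79} ∈ τ ✓.
  V = {[x80=x81]}: π^{-1}(V) = {x80, x81} ∉ τ ✗.
  V = {[x79], [x80=x81]}: π^{-1}(V) = {x79, x80, x81} ∈ τ ✓.
Open sets in the quotient: τ_Q = {{}, {[x79]}, {[x79], [x80=x81]}} (3 elements).


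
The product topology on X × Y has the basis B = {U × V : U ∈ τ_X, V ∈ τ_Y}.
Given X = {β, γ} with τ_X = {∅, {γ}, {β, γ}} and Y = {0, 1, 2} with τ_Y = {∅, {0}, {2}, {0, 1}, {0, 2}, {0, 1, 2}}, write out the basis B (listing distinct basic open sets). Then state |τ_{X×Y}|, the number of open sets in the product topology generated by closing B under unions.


Basis B = {∅ × ∅, {γ} × {0}, {γ} × {2}, {β, γ} × {0}, {β, γ} × {2}, {γ} × {0, 1}, {γ} × {0, 2}, {γ} × {0, 1, 2}, {β, γ} × {0, 1}, {β, γ} × {0, 2}, {β, γ} × {0, 1, 2}}; |τ_{X×Y}| = 18.

Enumerate products U × V with U ∈ τ_X, V ∈ τ_Y (deduplicated):
  ∅ × ∅ = {} (∅)
  {γ} × {0} = {(γ,0)}
  {γ} × {2} = {(γ,2)}
  {β, γ} × {0} = {(β,0), (γ,0)}
  {β, γ} × {2} = {(β,2), (γ,2)}
  {γ} × {0, 1} = {(γ,0), (γ,1)}
  {γ} × {0, 2} = {(γ,0), (γ,2)}
  {γ} × {0, 1, 2} = {(γ,0), (γ,1), (γ,2)}
  {β, γ} × {0, 1} = {(β,0), (β,1), (γ,0), (γ,1)}
  {β, γ} × {0, 2} = {(β,0), (β,2), (γ,0), (γ,2)}
  {β, γ} × {0, 1, 2} = {(β,0), (β,1), (β,2), (γ,0), (γ,1), (γ,2)}
These 11 distinct sets form the basis B.
Close under arbitrary unions to get τ_{X×Y}; counting gives |τ_{X×Y}| = 18.


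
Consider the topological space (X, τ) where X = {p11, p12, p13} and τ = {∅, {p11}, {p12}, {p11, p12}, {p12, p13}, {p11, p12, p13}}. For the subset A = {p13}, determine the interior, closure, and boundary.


int(A) = ∅, cl(A) = {p13}, ∂A = {p13}.

Closed sets in (X, τ) are complements of opens:
  closed(X, τ) = {∅, {p11}, {p13}, {p11, p13}, {p12, p13}, {p11, p12, p13}}.
int(A) = ⋃ {U ∈ τ : U ⊆ A}. Opens contained in A: ∅.
Taking the union of these: int(A) = ∅.
cl(A) = ⋂ {C closed : A ⊆ C}. Closed sets containing A: {p13}, {p11, p13}, {p12, p13}, {p11, p12, p13}.
Intersecting these: cl(A) = {p13}.
∂A = cl(A) ∖ int(A) = {p13} ∖ ∅ = {p13}.


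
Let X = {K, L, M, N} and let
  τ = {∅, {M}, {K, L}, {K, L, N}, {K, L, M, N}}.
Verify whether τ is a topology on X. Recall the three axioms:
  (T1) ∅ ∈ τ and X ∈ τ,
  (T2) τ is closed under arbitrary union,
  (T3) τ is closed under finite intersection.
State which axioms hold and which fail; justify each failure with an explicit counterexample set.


τ is NOT a topology on X.

Axiom (T1): ∅ ∈ τ? Yes; X ∈ τ? Yes.
Axiom (T2/T3): check pairwise unions and intersections of members of τ.
Counterexample for (T2): {M} ∪ {K, L} = {K, L, M} ∉ τ. Therefore τ is NOT a topology.


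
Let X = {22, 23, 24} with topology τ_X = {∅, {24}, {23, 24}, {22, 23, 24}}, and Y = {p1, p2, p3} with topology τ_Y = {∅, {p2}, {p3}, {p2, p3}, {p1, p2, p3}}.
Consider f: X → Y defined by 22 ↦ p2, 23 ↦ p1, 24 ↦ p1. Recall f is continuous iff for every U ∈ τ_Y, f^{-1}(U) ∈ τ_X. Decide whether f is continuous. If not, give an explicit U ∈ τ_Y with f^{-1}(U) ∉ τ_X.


f is NOT continuous.

Compute f^{-1}(U) for each U ∈ τ_Y:
  U = ∅: f^{-1}(U) = ∅ ∈ τ_X ✓.
  U = {p2}: f^{-1}(U) = {22} ∉ τ_X ✗.
  U = {p3}: f^{-1}(U) = ∅ ∈ τ_X ✓.
  U = {p2, p3}: f^{-1}(U) = {22} ∉ τ_X ✗.
  U = {p1, p2, p3}: f^{-1}(U) = {22, 23, 24} ∈ τ_X ✓.
Found U = {p2} with f^{-1}(U) = {22} not in τ_X. Therefore f is NOT continuous.


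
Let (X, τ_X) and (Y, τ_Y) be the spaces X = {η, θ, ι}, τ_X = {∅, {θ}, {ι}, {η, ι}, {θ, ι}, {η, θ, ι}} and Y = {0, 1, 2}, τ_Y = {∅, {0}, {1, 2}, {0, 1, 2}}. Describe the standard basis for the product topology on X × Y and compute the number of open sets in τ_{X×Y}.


Basis B = {∅ × ∅, {θ} × {0}, {ι} × {0}, {η, ι} × {0}, {θ, ι} × {0}, {θ} × {1, 2}, {ι} × {1, 2}, {η, θ, ι} × {0}, {θ} × {0, 1, 2}, {ι} × {0, 1, 2}, {η, ι} × {1, 2}, {θ, ι} × {1, 2}, {η, ι} × {0, 1, 2}, {η, θ, ι} × {1, 2}, {θ, ι} × {0, 1, 2}, {η, θ, ι} × {0, 1, 2}}; |τ_{X×Y}| = 36.

Enumerate products U × V with U ∈ τ_X, V ∈ τ_Y (deduplicated):
  ∅ × ∅ = {} (∅)
  {θ} × {0} = {(θ,0)}
  {ι} × {0} = {(ι,0)}
  {η, ι} × {0} = {(η,0), (ι,0)}
  {θ, ι} × {0} = {(θ,0), (ι,0)}
  {θ} × {1, 2} = {(θ,1), (θ,2)}
  {ι} × {1, 2} = {(ι,1), (ι,2)}
  {η, θ, ι} × {0} = {(η,0), (θ,0), (ι,0)}
  {θ} × {0, 1, 2} = {(θ,0), (θ,1), (θ,2)}
  {ι} × {0, 1, 2} = {(ι,0), (ι,1), (ι,2)}
  {η, ι} × {1, 2} = {(η,1), (η,2), (ι,1), (ι,2)}
  {θ, ι} × {1, 2} = {(θ,1), (θ,2), (ι,1), (ι,2)}
  {η, ι} × {0, 1, 2} = {(η,0), (η,1), (η,2), (ι,0), (ι,1), (ι,2)}
  {η, θ, ι} × {1, 2} = {(η,1), (η,2), (θ,1), (θ,2), (ι,1), (ι,2)}
  {θ, ι} × {0, 1, 2} = {(θ,0), (θ,1), (θ,2), (ι,0), (ι,1), (ι,2)}
  {η, θ, ι} × {0, 1, 2} = {(η,0), (η,1), (η,2), (θ,0), (θ,1), (θ,2), (ι,0), (ι,1), (ι,2)}
These 16 distinct sets form the basis B.
Close under arbitrary unions to get τ_{X×Y}; counting gives |τ_{X×Y}| = 36.


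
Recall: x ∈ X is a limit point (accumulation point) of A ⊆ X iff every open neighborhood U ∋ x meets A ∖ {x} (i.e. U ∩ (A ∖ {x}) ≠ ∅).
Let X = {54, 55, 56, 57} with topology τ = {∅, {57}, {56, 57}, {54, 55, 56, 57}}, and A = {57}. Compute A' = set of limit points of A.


A' = {54, 55, 56}

For each x ∈ X, list the open sets U ∈ τ with x ∈ U, then check whether U ∩ (A ∖ {x}) ≠ ∅ for every such U.
  x = 54: opens ∋ x are {54, 55, 56, 57}; each meets A ∖ {54}, so x IS a limit point.
  x = 55: opens ∋ x are {54, 55, 56, 57}; each meets A ∖ {55}, so x IS a limit point.
  x = 56: opens ∋ x are {56, 57}, {54, 55, 56, 57}; each meets A ∖ {56}, so x IS a limit point.
  x = 57: open {57} ∋ x has {57} ∩ (A ∖ {57}) = ∅, so x is NOT a limit point.
Collecting: A' = {54, 55, 56}.


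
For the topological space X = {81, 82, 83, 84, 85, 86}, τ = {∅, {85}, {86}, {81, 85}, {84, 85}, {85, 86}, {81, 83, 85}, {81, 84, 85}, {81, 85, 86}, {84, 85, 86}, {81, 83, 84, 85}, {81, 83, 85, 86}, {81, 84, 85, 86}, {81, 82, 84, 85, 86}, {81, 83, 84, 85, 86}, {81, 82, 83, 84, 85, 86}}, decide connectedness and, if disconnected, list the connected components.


(X, τ) is connected.

Find clopen sets (U ∈ τ with X ∖ U ∈ τ):
  U = ∅, X ∖ U = {81, 82, 83, 84, 85, 86} — both open, so U is clopen.
  U = {81, 82, 83, 84, 85, 86}, X ∖ U = ∅ — both open, so U is clopen.
Only trivial clopens (∅ and X) exist, so (X, τ) is connected.
Compute connected components by grouping points that agree on all clopens:
  component: {81, 82, 83, 84, 85, 86}


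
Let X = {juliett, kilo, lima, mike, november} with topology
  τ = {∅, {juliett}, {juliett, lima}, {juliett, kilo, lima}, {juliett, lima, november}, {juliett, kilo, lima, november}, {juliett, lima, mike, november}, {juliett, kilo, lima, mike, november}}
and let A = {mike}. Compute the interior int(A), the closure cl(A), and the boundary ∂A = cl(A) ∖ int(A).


int(A) = ∅, cl(A) = {mike}, ∂A = {mike}.

Closed sets in (X, τ) are complements of opens:
  closed(X, τ) = {∅, {kilo}, {mike}, {kilo, mike}, {mike, november}, {kilo, mike, november}, {kilo, lima, mike, november}, {juliett, kilo, lima, mike, november}}.
int(A) = ⋃ {U ∈ τ : U ⊆ A}. Opens contained in A: ∅.
Taking the union of these: int(A) = ∅.
cl(A) = ⋂ {C closed : A ⊆ C}. Closed sets containing A: {mike}, {kilo, mike}, {mike, november}, {kilo, mike, november}, {kilo, lima, mike, november}, {juliett, kilo, lima, mike, november}.
Intersecting these: cl(A) = {mike}.
∂A = cl(A) ∖ int(A) = {mike} ∖ ∅ = {mike}.


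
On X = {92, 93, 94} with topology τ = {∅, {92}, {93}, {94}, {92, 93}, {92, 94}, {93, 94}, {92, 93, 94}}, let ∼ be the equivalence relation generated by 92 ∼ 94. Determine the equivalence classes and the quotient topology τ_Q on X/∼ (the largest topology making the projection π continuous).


X/∼ = {[92=94], [93]}; |τ_Q| = 4.

Equivalence classes: [92=94], [93].
Quotient map π: X → X/∼ sends 92 ↦ [92=94], 93 ↦ [93], 94 ↦ [92=94].
For each subset V ⊆ X/∼, compute π^{-1}(V) ⊆ X and check whether π^{-1}(V) ∈ τ. V is open in τ_Q iff π^{-1}(V) ∈ τ.
  V = {}: π^{-1}(V) = ∅ ∈ τ ✓.
  V = {[92=94]}: π^{-1}(V) = {92, 94} ∈ τ ✓.
  V = {[93]}: π^{-1}(V) = {93} ∈ τ ✓.
  V = {[92=94], [93]}: π^{-1}(V) = {92, 93, 94} ∈ τ ✓.
Open sets in the quotient: τ_Q = {{}, {[92=94]}, {[93]}, {[92=94], [93]}} (4 elements).


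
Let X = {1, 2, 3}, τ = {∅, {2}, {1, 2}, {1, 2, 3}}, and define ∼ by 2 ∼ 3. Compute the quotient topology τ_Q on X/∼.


X/∼ = {[1], [2=3]}; |τ_Q| = 2.

Equivalence classes: [1], [2=3].
Quotient map π: X → X/∼ sends 1 ↦ [1], 2 ↦ [2=3], 3 ↦ [2=3].
For each subset V ⊆ X/∼, compute π^{-1}(V) ⊆ X and check whether π^{-1}(V) ∈ τ. V is open in τ_Q iff π^{-1}(V) ∈ τ.
  V = {}: π^{-1}(V) = ∅ ∈ τ ✓.
  V = {[1]}: π^{-1}(V) = {1} ∉ τ ✗.
  V = {[2=3]}: π^{-1}(V) = {2, 3} ∉ τ ✗.
  V = {[1], [2=3]}: π^{-1}(V) = {1, 2, 3} ∈ τ ✓.
Open sets in the quotient: τ_Q = {{}, {[1], [2=3]}} (2 elements).


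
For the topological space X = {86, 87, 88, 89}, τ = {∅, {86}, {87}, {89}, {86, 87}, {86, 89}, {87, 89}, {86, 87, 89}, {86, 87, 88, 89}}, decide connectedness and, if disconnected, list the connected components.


(X, τ) is connected.

Find clopen sets (U ∈ τ with X ∖ U ∈ τ):
  U = ∅, X ∖ U = {86, 87, 88, 89} — both open, so U is clopen.
  U = {86, 87, 88, 89}, X ∖ U = ∅ — both open, so U is clopen.
Only trivial clopens (∅ and X) exist, so (X, τ) is connected.
Compute connected components by grouping points that agree on all clopens:
  component: {86, 87, 88, 89}


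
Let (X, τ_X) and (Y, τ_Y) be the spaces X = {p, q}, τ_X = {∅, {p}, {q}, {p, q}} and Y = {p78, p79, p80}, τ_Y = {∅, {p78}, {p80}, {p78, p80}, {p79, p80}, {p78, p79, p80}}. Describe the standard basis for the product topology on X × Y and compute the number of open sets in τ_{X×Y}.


Basis B = {∅ × ∅, {p} × {p78}, {p} × {p80}, {q} × {p78}, {q} × {p80}, {p} × {p78, p80}, {p, q} × {p78}, {p} × {p79, p80}, {p, q} × {p80}, {q} × {p78, p80}, {q} × {p79, p80}, {p} × {p78, p79, p80}, {q} × {p78, p79, p80}, {p, q} × {p78, p80}, {p, q} × {p79, p80}, {p, q} × {p78, p79, p80}}; |τ_{X×Y}| = 36.

Enumerate products U × V with U ∈ τ_X, V ∈ τ_Y (deduplicated):
  ∅ × ∅ = {} (∅)
  {p} × {p78} = {(p,p78)}
  {p} × {p80} = {(p,p80)}
  {q} × {p78} = {(q,p78)}
  {q} × {p80} = {(q,p80)}
  {p} × {p78, p80} = {(p,p78), (p,p80)}
  {p, q} × {p78} = {(p,p78), (q,p78)}
  {p} × {p79, p80} = {(p,p79), (p,p80)}
  {p, q} × {p80} = {(p,p80), (q,p80)}
  {q} × {p78, p80} = {(q,p78), (q,p80)}
  {q} × {p79, p80} = {(q,p79), (q,p80)}
  {p} × {p78, p79, p80} = {(p,p78), (p,p79), (p,p80)}
  {q} × {p78, p79, p80} = {(q,p78), (q,p79), (q,p80)}
  {p, q} × {p78, p80} = {(p,p78), (p,p80), (q,p78), (q,p80)}
  {p, q} × {p79, p80} = {(p,p79), (p,p80), (q,p79), (q,p80)}
  {p, q} × {p78, p79, p80} = {(p,p78), (p,p79), (p,p80), (q,p78), (q,p79), (q,p80)}
These 16 distinct sets form the basis B.
Close under arbitrary unions to get τ_{X×Y}; counting gives |τ_{X×Y}| = 36.


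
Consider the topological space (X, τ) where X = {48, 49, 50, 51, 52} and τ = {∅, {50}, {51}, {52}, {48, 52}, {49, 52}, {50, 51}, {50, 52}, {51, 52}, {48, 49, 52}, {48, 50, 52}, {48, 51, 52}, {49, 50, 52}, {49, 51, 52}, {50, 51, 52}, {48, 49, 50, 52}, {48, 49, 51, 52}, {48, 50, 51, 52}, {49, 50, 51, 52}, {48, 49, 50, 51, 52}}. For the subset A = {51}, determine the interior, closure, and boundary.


int(A) = {51}, cl(A) = {51}, ∂A = ∅.

Closed sets in (X, τ) are complements of opens:
  closed(X, τ) = {∅, {48}, {49}, {50}, {51}, {48, 49}, {48, 50}, {48, 51}, {49, 50}, {49, 51}, {50, 51}, {48, 49, 50}, {48, 49, 51}, {48, 49, 52}, {48, 50, 51}, {49, 50, 51}, {48, 49, 50, 51}, {48, 49, 50, 52}, {48, 49, 51, 52}, {48, 49, 50, 51, 52}}.
int(A) = ⋃ {U ∈ τ : U ⊆ A}. Opens contained in A: ∅, {51}.
Taking the union of these: int(A) = {51}.
cl(A) = ⋂ {C closed : A ⊆ C}. Closed sets containing A: {51}, {48, 51}, {49, 51}, {50, 51}, {48, 49, 51}, {48, 50, 51}, {49, 50, 51}, {48, 49, 50, 51}, {48, 49, 51, 52}, {48, 49, 50, 51, 52}.
Intersecting these: cl(A) = {51}.
∂A = cl(A) ∖ int(A) = {51} ∖ {51} = ∅.


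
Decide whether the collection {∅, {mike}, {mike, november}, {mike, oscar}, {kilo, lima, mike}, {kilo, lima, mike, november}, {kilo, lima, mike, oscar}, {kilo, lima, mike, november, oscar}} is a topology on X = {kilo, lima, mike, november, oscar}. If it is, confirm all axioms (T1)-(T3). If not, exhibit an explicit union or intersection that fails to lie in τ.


τ is NOT a topology on X.

Axiom (T1): ∅ ∈ τ? Yes; X ∈ τ? Yes.
Axiom (T2/T3): check pairwise unions and intersections of members of τ.
Counterexample for (T2): {mike, november} ∪ {mike, oscar} = {mike, november, oscar} ∉ τ. Therefore τ is NOT a topology.


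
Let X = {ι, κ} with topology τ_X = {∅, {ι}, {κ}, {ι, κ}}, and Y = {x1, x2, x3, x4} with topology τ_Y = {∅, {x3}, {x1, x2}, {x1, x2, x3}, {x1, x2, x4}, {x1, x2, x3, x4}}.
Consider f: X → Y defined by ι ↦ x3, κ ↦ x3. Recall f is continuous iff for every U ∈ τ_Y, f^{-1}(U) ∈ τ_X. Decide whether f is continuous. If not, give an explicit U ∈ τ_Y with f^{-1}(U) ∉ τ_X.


f IS continuous.

Compute f^{-1}(U) for each U ∈ τ_Y:
  U = ∅: f^{-1}(U) = ∅ ∈ τ_X ✓.
  U = {x3}: f^{-1}(U) = {ι, κ} ∈ τ_X ✓.
  U = {x1, x2}: f^{-1}(U) = ∅ ∈ τ_X ✓.
  U = {x1, x2, x3}: f^{-1}(U) = {ι, κ} ∈ τ_X ✓.
  U = {x1, x2, x4}: f^{-1}(U) = ∅ ∈ τ_X ✓.
  U = {x1, x2, x3, x4}: f^{-1}(U) = {ι, κ} ∈ τ_X ✓.
Every preimage lies in τ_X, so f IS continuous.


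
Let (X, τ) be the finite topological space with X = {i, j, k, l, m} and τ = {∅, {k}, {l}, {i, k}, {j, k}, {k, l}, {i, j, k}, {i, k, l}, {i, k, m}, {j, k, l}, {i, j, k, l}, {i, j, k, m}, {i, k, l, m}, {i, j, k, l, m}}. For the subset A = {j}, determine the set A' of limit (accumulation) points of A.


A' = ∅

For each x ∈ X, list the open sets U ∈ τ with x ∈ U, then check whether U ∩ (A ∖ {x}) ≠ ∅ for every such U.
  x = i: open {i, k} ∋ x has {i, k} ∩ (A ∖ {i}) = ∅, so x is NOT a limit point.
  x = j: open {j, k} ∋ x has {j, k} ∩ (A ∖ {j}) = ∅, so x is NOT a limit point.
  x = k: open {k} ∋ x has {k} ∩ (A ∖ {k}) = ∅, so x is NOT a limit point.
  x = l: open {l} ∋ x has {l} ∩ (A ∖ {l}) = ∅, so x is NOT a limit point.
  x = m: open {i, k, m} ∋ x has {i, k, m} ∩ (A ∖ {m}) = ∅, so x is NOT a limit point.
Collecting: A' = ∅.


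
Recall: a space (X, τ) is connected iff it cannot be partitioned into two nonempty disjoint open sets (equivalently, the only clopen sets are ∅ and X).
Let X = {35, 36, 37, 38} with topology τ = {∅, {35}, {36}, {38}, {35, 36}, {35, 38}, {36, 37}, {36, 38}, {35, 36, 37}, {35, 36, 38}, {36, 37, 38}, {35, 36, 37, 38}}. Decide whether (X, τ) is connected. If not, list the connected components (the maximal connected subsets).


(X, τ) is disconnected; components = [{35}, {38}, {36, 37}].

Find clopen sets (U ∈ τ with X ∖ U ∈ τ):
  U = ∅, X ∖ U = {35, 36, 37, 38} — both open, so U is clopen.
  U = {35}, X ∖ U = {36, 37, 38} — both open, so U is clopen.
  U = {38}, X ∖ U = {35, 36, 37} — both open, so U is clopen.
  U = {35, 38}, X ∖ U = {36, 37} — both open, so U is clopen.
  U = {36, 37}, X ∖ U = {35, 38} — both open, so U is clopen.
  U = {35, 36, 37}, X ∖ U = {38} — both open, so U is clopen.
  U = {36, 37, 38}, X ∖ U = {35} — both open, so U is clopen.
  U = {35, 36, 37, 38}, X ∖ U = ∅ — both open, so U is clopen.
Nontrivial clopen(s) exist: e.g. {35}. So (X, τ) is disconnected.
Compute connected components by grouping points that agree on all clopens:
  component: {35}
  component: {38}
  component: {36, 37}


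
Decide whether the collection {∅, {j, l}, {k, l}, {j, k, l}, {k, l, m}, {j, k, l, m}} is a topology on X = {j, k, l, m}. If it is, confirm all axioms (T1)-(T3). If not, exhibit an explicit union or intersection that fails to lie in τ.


τ is NOT a topology on X.

Axiom (T1): ∅ ∈ τ? Yes; X ∈ τ? Yes.
Axiom (T2/T3): check pairwise unions and intersections of members of τ.
Counterexample for (T3): {j, l} ∩ {k, l} = {l} ∉ τ. Therefore τ is NOT a topology.


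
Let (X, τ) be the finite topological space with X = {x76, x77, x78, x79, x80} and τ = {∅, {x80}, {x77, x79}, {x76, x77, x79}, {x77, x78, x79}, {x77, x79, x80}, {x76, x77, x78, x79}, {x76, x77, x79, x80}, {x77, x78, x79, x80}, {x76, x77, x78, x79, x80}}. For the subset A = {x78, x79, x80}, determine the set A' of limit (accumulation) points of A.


A' = {x76, x77, x78}

For each x ∈ X, list the open sets U ∈ τ with x ∈ U, then check whether U ∩ (A ∖ {x}) ≠ ∅ for every such U.
  x = x76: opens ∋ x are {x76, x77, x79}, {x76, x77, x78, x79}, {x76, x77, x79, x80}, {x76, x77, x78, x79, x80}; each meets A ∖ {x76}, so x IS a limit point.
  x = x77: opens ∋ x are {x77, x79}, {x76, x77, x79}, {x77, x78, x79}, {x77, x79, x80}, {x76, x77, x78, x79}, {x76, x77, x79, x80}, {x77, x78, x79, x80}, {x76, x77, x78, x79, x80}; each meets A ∖ {x77}, so x IS a limit point.
  x = x78: opens ∋ x are {x77, x78, x79}, {x76, x77, x78, x79}, {x77, x78, x79, x80}, {x76, x77, x78, x79, x80}; each meets A ∖ {x78}, so x IS a limit point.
  x = x79: open {x77, x79} ∋ x has {x77, x79} ∩ (A ∖ {x79}) = ∅, so x is NOT a limit point.
  x = x80: open {x80} ∋ x has {x80} ∩ (A ∖ {x80}) = ∅, so x is NOT a limit point.
Collecting: A' = {x76, x77, x78}.


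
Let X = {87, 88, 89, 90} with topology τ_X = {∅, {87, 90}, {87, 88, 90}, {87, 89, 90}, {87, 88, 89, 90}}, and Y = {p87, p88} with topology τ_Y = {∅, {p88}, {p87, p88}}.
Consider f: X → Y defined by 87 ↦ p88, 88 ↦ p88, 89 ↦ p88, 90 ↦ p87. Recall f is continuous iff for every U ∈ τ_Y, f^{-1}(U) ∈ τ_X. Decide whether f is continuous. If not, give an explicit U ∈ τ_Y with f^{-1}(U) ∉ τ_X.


f is NOT continuous.

Compute f^{-1}(U) for each U ∈ τ_Y:
  U = ∅: f^{-1}(U) = ∅ ∈ τ_X ✓.
  U = {p88}: f^{-1}(U) = {87, 88, 89} ∉ τ_X ✗.
  U = {p87, p88}: f^{-1}(U) = {87, 88, 89, 90} ∈ τ_X ✓.
Found U = {p88} with f^{-1}(U) = {87, 88, 89} not in τ_X. Therefore f is NOT continuous.


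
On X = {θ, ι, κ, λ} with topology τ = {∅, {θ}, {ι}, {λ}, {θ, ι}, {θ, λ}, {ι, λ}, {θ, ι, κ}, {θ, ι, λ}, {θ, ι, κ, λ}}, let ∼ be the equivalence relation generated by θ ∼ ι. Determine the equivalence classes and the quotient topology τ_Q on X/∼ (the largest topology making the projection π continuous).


X/∼ = {[θ=ι], [κ], [λ]}; |τ_Q| = 6.

Equivalence classes: [θ=ι], [κ], [λ].
Quotient map π: X → X/∼ sends θ ↦ [θ=ι], ι ↦ [θ=ι], κ ↦ [κ], λ ↦ [λ].
For each subset V ⊆ X/∼, compute π^{-1}(V) ⊆ X and check whether π^{-1}(V) ∈ τ. V is open in τ_Q iff π^{-1}(V) ∈ τ.
  V = {}: π^{-1}(V) = ∅ ∈ τ ✓.
  V = {[θ=ι]}: π^{-1}(V) = {θ, ι} ∈ τ ✓.
  V = {[κ]}: π^{-1}(V) = {κ} ∉ τ ✗.
  V = {[θ=ι], [κ]}: π^{-1}(V) = {θ, ι, κ} ∈ τ ✓.
  V = {[λ]}: π^{-1}(V) = {λ} ∈ τ ✓.
  V = {[θ=ι], [λ]}: π^{-1}(V) = {θ, ι, λ} ∈ τ ✓.
  V = {[κ], [λ]}: π^{-1}(V) = {κ, λ} ∉ τ ✗.
  V = {[θ=ι], [κ], [λ]}: π^{-1}(V) = {θ, ι, κ, λ} ∈ τ ✓.
Open sets in the quotient: τ_Q = {{}, {[θ=ι]}, {[θ=ι], [κ]}, {[λ]}, {[θ=ι], [λ]}, {[θ=ι], [κ], [λ]}} (6 elements).


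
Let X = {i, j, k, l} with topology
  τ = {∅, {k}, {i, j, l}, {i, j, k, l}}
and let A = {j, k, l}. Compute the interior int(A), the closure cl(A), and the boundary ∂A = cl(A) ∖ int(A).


int(A) = {k}, cl(A) = {i, j, k, l}, ∂A = {i, j, l}.

Closed sets in (X, τ) are complements of opens:
  closed(X, τ) = {∅, {k}, {i, j, l}, {i, j, k, l}}.
int(A) = ⋃ {U ∈ τ : U ⊆ A}. Opens contained in A: ∅, {k}.
Taking the union of these: int(A) = {k}.
cl(A) = ⋂ {C closed : A ⊆ C}. Closed sets containing A: {i, j, k, l}.
Intersecting these: cl(A) = {i, j, k, l}.
∂A = cl(A) ∖ int(A) = {i, j, k, l} ∖ {k} = {i, j, l}.


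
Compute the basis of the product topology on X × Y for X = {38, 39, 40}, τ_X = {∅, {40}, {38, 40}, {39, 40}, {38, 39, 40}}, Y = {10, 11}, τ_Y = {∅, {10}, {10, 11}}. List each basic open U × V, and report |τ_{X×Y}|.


Basis B = {∅ × ∅, {40} × {10}, {38, 40} × {10}, {39, 40} × {10}, {40} × {10, 11}, {38, 39, 40} × {10}, {38, 40} × {10, 11}, {39, 40} × {10, 11}, {38, 39, 40} × {10, 11}}; |τ_{X×Y}| = 14.

Enumerate products U × V with U ∈ τ_X, V ∈ τ_Y (deduplicated):
  ∅ × ∅ = {} (∅)
  {40} × {10} = {(40,10)}
  {38, 40} × {10} = {(38,10), (40,10)}
  {39, 40} × {10} = {(39,10), (40,10)}
  {40} × {10, 11} = {(40,10), (40,11)}
  {38, 39, 40} × {10} = {(38,10), (39,10), (40,10)}
  {38, 40} × {10, 11} = {(38,10), (38,11), (40,10), (40,11)}
  {39, 40} × {10, 11} = {(39,10), (39,11), (40,10), (40,11)}
  {38, 39, 40} × {10, 11} = {(38,10), (38,11), (39,10), (39,11), (40,10), (40,11)}
These 9 distinct sets form the basis B.
Close under arbitrary unions to get τ_{X×Y}; counting gives |τ_{X×Y}| = 14.


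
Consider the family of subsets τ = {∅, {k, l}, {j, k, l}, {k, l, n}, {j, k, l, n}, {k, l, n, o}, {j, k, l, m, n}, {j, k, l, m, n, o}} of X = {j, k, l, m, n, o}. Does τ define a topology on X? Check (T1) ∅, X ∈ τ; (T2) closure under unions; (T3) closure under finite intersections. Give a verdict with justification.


τ is NOT a topology on X.

Axiom (T1): ∅ ∈ τ? Yes; X ∈ τ? Yes.
Axiom (T2/T3): check pairwise unions and intersections of members of τ.
Counterexample for (T2): {j, k, l} ∪ {k, l, n, o} = {j, k, l, n, o} ∉ τ. Therefore τ is NOT a topology.


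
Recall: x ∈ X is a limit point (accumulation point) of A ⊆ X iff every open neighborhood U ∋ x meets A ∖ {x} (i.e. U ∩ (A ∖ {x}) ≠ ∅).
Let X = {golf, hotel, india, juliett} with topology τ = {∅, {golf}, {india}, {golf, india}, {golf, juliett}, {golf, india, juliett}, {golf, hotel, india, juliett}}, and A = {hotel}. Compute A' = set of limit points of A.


A' = ∅

For each x ∈ X, list the open sets U ∈ τ with x ∈ U, then check whether U ∩ (A ∖ {x}) ≠ ∅ for every such U.
  x = golf: open {golf} ∋ x has {golf} ∩ (A ∖ {golf}) = ∅, so x is NOT a limit point.
  x = hotel: open {golf, hotel, india, juliett} ∋ x has {golf, hotel, india, juliett} ∩ (A ∖ {hotel}) = ∅, so x is NOT a limit point.
  x = india: open {india} ∋ x has {india} ∩ (A ∖ {india}) = ∅, so x is NOT a limit point.
  x = juliett: open {golf, juliett} ∋ x has {golf, juliett} ∩ (A ∖ {juliett}) = ∅, so x is NOT a limit point.
Collecting: A' = ∅.
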